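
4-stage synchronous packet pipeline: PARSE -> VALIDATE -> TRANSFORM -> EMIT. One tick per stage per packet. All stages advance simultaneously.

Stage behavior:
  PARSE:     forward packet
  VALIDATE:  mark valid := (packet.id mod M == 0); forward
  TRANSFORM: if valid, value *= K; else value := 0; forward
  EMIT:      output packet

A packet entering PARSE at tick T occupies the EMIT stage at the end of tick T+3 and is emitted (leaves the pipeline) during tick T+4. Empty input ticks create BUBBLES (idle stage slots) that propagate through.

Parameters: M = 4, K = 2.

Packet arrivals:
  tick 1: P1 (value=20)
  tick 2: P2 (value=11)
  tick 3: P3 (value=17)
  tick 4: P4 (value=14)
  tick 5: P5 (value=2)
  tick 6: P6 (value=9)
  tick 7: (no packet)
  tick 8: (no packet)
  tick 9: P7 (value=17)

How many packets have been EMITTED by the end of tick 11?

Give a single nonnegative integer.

Answer: 6

Derivation:
Tick 1: [PARSE:P1(v=20,ok=F), VALIDATE:-, TRANSFORM:-, EMIT:-] out:-; in:P1
Tick 2: [PARSE:P2(v=11,ok=F), VALIDATE:P1(v=20,ok=F), TRANSFORM:-, EMIT:-] out:-; in:P2
Tick 3: [PARSE:P3(v=17,ok=F), VALIDATE:P2(v=11,ok=F), TRANSFORM:P1(v=0,ok=F), EMIT:-] out:-; in:P3
Tick 4: [PARSE:P4(v=14,ok=F), VALIDATE:P3(v=17,ok=F), TRANSFORM:P2(v=0,ok=F), EMIT:P1(v=0,ok=F)] out:-; in:P4
Tick 5: [PARSE:P5(v=2,ok=F), VALIDATE:P4(v=14,ok=T), TRANSFORM:P3(v=0,ok=F), EMIT:P2(v=0,ok=F)] out:P1(v=0); in:P5
Tick 6: [PARSE:P6(v=9,ok=F), VALIDATE:P5(v=2,ok=F), TRANSFORM:P4(v=28,ok=T), EMIT:P3(v=0,ok=F)] out:P2(v=0); in:P6
Tick 7: [PARSE:-, VALIDATE:P6(v=9,ok=F), TRANSFORM:P5(v=0,ok=F), EMIT:P4(v=28,ok=T)] out:P3(v=0); in:-
Tick 8: [PARSE:-, VALIDATE:-, TRANSFORM:P6(v=0,ok=F), EMIT:P5(v=0,ok=F)] out:P4(v=28); in:-
Tick 9: [PARSE:P7(v=17,ok=F), VALIDATE:-, TRANSFORM:-, EMIT:P6(v=0,ok=F)] out:P5(v=0); in:P7
Tick 10: [PARSE:-, VALIDATE:P7(v=17,ok=F), TRANSFORM:-, EMIT:-] out:P6(v=0); in:-
Tick 11: [PARSE:-, VALIDATE:-, TRANSFORM:P7(v=0,ok=F), EMIT:-] out:-; in:-
Emitted by tick 11: ['P1', 'P2', 'P3', 'P4', 'P5', 'P6']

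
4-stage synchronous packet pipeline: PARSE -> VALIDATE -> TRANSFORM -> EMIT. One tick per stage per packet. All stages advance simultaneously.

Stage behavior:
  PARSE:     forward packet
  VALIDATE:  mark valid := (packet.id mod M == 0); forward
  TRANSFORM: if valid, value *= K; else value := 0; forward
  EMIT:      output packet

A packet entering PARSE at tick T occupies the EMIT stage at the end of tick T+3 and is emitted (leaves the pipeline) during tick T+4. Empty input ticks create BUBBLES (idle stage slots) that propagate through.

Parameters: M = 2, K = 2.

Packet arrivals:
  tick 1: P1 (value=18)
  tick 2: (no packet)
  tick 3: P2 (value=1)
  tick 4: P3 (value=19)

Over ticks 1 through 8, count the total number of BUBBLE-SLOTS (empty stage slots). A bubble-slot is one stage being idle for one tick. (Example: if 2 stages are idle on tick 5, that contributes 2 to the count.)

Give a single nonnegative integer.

Tick 1: [PARSE:P1(v=18,ok=F), VALIDATE:-, TRANSFORM:-, EMIT:-] out:-; bubbles=3
Tick 2: [PARSE:-, VALIDATE:P1(v=18,ok=F), TRANSFORM:-, EMIT:-] out:-; bubbles=3
Tick 3: [PARSE:P2(v=1,ok=F), VALIDATE:-, TRANSFORM:P1(v=0,ok=F), EMIT:-] out:-; bubbles=2
Tick 4: [PARSE:P3(v=19,ok=F), VALIDATE:P2(v=1,ok=T), TRANSFORM:-, EMIT:P1(v=0,ok=F)] out:-; bubbles=1
Tick 5: [PARSE:-, VALIDATE:P3(v=19,ok=F), TRANSFORM:P2(v=2,ok=T), EMIT:-] out:P1(v=0); bubbles=2
Tick 6: [PARSE:-, VALIDATE:-, TRANSFORM:P3(v=0,ok=F), EMIT:P2(v=2,ok=T)] out:-; bubbles=2
Tick 7: [PARSE:-, VALIDATE:-, TRANSFORM:-, EMIT:P3(v=0,ok=F)] out:P2(v=2); bubbles=3
Tick 8: [PARSE:-, VALIDATE:-, TRANSFORM:-, EMIT:-] out:P3(v=0); bubbles=4
Total bubble-slots: 20

Answer: 20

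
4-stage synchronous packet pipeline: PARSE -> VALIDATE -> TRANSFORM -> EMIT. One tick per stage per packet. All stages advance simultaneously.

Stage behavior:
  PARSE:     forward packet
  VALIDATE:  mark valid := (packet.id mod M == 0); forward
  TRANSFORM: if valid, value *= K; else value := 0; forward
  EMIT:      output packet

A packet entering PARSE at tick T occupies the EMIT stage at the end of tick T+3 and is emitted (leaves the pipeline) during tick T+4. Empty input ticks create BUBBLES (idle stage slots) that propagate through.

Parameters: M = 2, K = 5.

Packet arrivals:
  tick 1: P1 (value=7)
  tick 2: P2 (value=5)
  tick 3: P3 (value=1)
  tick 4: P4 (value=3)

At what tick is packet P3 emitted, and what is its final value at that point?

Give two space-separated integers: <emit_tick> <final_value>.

Answer: 7 0

Derivation:
Tick 1: [PARSE:P1(v=7,ok=F), VALIDATE:-, TRANSFORM:-, EMIT:-] out:-; in:P1
Tick 2: [PARSE:P2(v=5,ok=F), VALIDATE:P1(v=7,ok=F), TRANSFORM:-, EMIT:-] out:-; in:P2
Tick 3: [PARSE:P3(v=1,ok=F), VALIDATE:P2(v=5,ok=T), TRANSFORM:P1(v=0,ok=F), EMIT:-] out:-; in:P3
Tick 4: [PARSE:P4(v=3,ok=F), VALIDATE:P3(v=1,ok=F), TRANSFORM:P2(v=25,ok=T), EMIT:P1(v=0,ok=F)] out:-; in:P4
Tick 5: [PARSE:-, VALIDATE:P4(v=3,ok=T), TRANSFORM:P3(v=0,ok=F), EMIT:P2(v=25,ok=T)] out:P1(v=0); in:-
Tick 6: [PARSE:-, VALIDATE:-, TRANSFORM:P4(v=15,ok=T), EMIT:P3(v=0,ok=F)] out:P2(v=25); in:-
Tick 7: [PARSE:-, VALIDATE:-, TRANSFORM:-, EMIT:P4(v=15,ok=T)] out:P3(v=0); in:-
Tick 8: [PARSE:-, VALIDATE:-, TRANSFORM:-, EMIT:-] out:P4(v=15); in:-
P3: arrives tick 3, valid=False (id=3, id%2=1), emit tick 7, final value 0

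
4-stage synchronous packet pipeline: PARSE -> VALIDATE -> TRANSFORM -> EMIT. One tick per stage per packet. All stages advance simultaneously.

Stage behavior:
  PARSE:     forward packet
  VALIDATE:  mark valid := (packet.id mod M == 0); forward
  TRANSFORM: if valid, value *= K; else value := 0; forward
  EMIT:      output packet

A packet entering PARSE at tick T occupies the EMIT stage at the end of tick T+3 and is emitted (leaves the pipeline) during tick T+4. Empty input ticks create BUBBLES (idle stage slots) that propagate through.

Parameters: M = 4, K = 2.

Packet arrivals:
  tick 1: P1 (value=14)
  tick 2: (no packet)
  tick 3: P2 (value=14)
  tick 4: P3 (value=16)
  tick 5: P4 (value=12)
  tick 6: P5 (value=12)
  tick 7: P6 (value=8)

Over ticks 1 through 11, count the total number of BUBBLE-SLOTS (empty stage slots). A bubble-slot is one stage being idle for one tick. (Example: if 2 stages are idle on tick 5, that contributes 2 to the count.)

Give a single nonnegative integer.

Answer: 20

Derivation:
Tick 1: [PARSE:P1(v=14,ok=F), VALIDATE:-, TRANSFORM:-, EMIT:-] out:-; bubbles=3
Tick 2: [PARSE:-, VALIDATE:P1(v=14,ok=F), TRANSFORM:-, EMIT:-] out:-; bubbles=3
Tick 3: [PARSE:P2(v=14,ok=F), VALIDATE:-, TRANSFORM:P1(v=0,ok=F), EMIT:-] out:-; bubbles=2
Tick 4: [PARSE:P3(v=16,ok=F), VALIDATE:P2(v=14,ok=F), TRANSFORM:-, EMIT:P1(v=0,ok=F)] out:-; bubbles=1
Tick 5: [PARSE:P4(v=12,ok=F), VALIDATE:P3(v=16,ok=F), TRANSFORM:P2(v=0,ok=F), EMIT:-] out:P1(v=0); bubbles=1
Tick 6: [PARSE:P5(v=12,ok=F), VALIDATE:P4(v=12,ok=T), TRANSFORM:P3(v=0,ok=F), EMIT:P2(v=0,ok=F)] out:-; bubbles=0
Tick 7: [PARSE:P6(v=8,ok=F), VALIDATE:P5(v=12,ok=F), TRANSFORM:P4(v=24,ok=T), EMIT:P3(v=0,ok=F)] out:P2(v=0); bubbles=0
Tick 8: [PARSE:-, VALIDATE:P6(v=8,ok=F), TRANSFORM:P5(v=0,ok=F), EMIT:P4(v=24,ok=T)] out:P3(v=0); bubbles=1
Tick 9: [PARSE:-, VALIDATE:-, TRANSFORM:P6(v=0,ok=F), EMIT:P5(v=0,ok=F)] out:P4(v=24); bubbles=2
Tick 10: [PARSE:-, VALIDATE:-, TRANSFORM:-, EMIT:P6(v=0,ok=F)] out:P5(v=0); bubbles=3
Tick 11: [PARSE:-, VALIDATE:-, TRANSFORM:-, EMIT:-] out:P6(v=0); bubbles=4
Total bubble-slots: 20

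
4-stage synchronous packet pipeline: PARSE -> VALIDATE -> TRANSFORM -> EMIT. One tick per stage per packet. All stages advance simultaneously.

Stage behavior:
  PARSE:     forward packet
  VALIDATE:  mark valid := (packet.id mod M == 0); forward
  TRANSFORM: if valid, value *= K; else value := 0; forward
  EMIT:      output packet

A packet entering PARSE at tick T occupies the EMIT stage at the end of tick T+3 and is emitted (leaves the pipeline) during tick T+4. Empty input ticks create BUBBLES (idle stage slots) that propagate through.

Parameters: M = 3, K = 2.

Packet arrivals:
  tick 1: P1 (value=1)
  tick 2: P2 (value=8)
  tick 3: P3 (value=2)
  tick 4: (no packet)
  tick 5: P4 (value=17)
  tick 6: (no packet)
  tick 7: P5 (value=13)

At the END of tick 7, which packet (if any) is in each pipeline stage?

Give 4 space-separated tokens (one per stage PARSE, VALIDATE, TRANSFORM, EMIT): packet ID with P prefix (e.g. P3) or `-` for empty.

Answer: P5 - P4 -

Derivation:
Tick 1: [PARSE:P1(v=1,ok=F), VALIDATE:-, TRANSFORM:-, EMIT:-] out:-; in:P1
Tick 2: [PARSE:P2(v=8,ok=F), VALIDATE:P1(v=1,ok=F), TRANSFORM:-, EMIT:-] out:-; in:P2
Tick 3: [PARSE:P3(v=2,ok=F), VALIDATE:P2(v=8,ok=F), TRANSFORM:P1(v=0,ok=F), EMIT:-] out:-; in:P3
Tick 4: [PARSE:-, VALIDATE:P3(v=2,ok=T), TRANSFORM:P2(v=0,ok=F), EMIT:P1(v=0,ok=F)] out:-; in:-
Tick 5: [PARSE:P4(v=17,ok=F), VALIDATE:-, TRANSFORM:P3(v=4,ok=T), EMIT:P2(v=0,ok=F)] out:P1(v=0); in:P4
Tick 6: [PARSE:-, VALIDATE:P4(v=17,ok=F), TRANSFORM:-, EMIT:P3(v=4,ok=T)] out:P2(v=0); in:-
Tick 7: [PARSE:P5(v=13,ok=F), VALIDATE:-, TRANSFORM:P4(v=0,ok=F), EMIT:-] out:P3(v=4); in:P5
At end of tick 7: ['P5', '-', 'P4', '-']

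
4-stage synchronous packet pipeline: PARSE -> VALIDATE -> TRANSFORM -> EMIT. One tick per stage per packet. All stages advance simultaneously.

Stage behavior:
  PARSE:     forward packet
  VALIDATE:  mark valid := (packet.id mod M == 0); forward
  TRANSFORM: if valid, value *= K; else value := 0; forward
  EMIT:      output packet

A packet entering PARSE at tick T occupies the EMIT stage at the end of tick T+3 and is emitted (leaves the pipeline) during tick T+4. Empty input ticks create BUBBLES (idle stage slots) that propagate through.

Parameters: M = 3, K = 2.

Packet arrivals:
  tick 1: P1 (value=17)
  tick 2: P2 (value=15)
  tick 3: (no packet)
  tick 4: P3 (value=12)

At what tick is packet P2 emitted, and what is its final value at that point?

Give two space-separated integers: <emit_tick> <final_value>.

Tick 1: [PARSE:P1(v=17,ok=F), VALIDATE:-, TRANSFORM:-, EMIT:-] out:-; in:P1
Tick 2: [PARSE:P2(v=15,ok=F), VALIDATE:P1(v=17,ok=F), TRANSFORM:-, EMIT:-] out:-; in:P2
Tick 3: [PARSE:-, VALIDATE:P2(v=15,ok=F), TRANSFORM:P1(v=0,ok=F), EMIT:-] out:-; in:-
Tick 4: [PARSE:P3(v=12,ok=F), VALIDATE:-, TRANSFORM:P2(v=0,ok=F), EMIT:P1(v=0,ok=F)] out:-; in:P3
Tick 5: [PARSE:-, VALIDATE:P3(v=12,ok=T), TRANSFORM:-, EMIT:P2(v=0,ok=F)] out:P1(v=0); in:-
Tick 6: [PARSE:-, VALIDATE:-, TRANSFORM:P3(v=24,ok=T), EMIT:-] out:P2(v=0); in:-
Tick 7: [PARSE:-, VALIDATE:-, TRANSFORM:-, EMIT:P3(v=24,ok=T)] out:-; in:-
Tick 8: [PARSE:-, VALIDATE:-, TRANSFORM:-, EMIT:-] out:P3(v=24); in:-
P2: arrives tick 2, valid=False (id=2, id%3=2), emit tick 6, final value 0

Answer: 6 0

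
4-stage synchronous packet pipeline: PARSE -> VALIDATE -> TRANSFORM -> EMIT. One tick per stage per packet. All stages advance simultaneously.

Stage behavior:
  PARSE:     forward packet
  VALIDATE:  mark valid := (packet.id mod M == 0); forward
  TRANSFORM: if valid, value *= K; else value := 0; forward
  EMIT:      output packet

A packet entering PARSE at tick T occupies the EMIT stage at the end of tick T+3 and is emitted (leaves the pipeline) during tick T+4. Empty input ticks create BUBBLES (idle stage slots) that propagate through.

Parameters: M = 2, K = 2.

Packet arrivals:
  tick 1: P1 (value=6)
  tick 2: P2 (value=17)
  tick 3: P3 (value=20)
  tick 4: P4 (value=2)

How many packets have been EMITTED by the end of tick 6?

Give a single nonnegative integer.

Answer: 2

Derivation:
Tick 1: [PARSE:P1(v=6,ok=F), VALIDATE:-, TRANSFORM:-, EMIT:-] out:-; in:P1
Tick 2: [PARSE:P2(v=17,ok=F), VALIDATE:P1(v=6,ok=F), TRANSFORM:-, EMIT:-] out:-; in:P2
Tick 3: [PARSE:P3(v=20,ok=F), VALIDATE:P2(v=17,ok=T), TRANSFORM:P1(v=0,ok=F), EMIT:-] out:-; in:P3
Tick 4: [PARSE:P4(v=2,ok=F), VALIDATE:P3(v=20,ok=F), TRANSFORM:P2(v=34,ok=T), EMIT:P1(v=0,ok=F)] out:-; in:P4
Tick 5: [PARSE:-, VALIDATE:P4(v=2,ok=T), TRANSFORM:P3(v=0,ok=F), EMIT:P2(v=34,ok=T)] out:P1(v=0); in:-
Tick 6: [PARSE:-, VALIDATE:-, TRANSFORM:P4(v=4,ok=T), EMIT:P3(v=0,ok=F)] out:P2(v=34); in:-
Emitted by tick 6: ['P1', 'P2']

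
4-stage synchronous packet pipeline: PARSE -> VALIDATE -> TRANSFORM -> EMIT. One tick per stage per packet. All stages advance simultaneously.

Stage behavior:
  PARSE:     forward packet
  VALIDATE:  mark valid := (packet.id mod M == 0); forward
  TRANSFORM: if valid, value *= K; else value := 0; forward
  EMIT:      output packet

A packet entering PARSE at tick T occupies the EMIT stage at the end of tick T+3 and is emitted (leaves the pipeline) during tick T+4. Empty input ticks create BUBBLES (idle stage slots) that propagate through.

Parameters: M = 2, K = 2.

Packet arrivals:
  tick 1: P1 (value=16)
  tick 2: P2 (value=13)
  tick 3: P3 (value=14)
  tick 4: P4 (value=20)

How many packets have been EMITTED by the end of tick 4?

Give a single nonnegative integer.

Answer: 0

Derivation:
Tick 1: [PARSE:P1(v=16,ok=F), VALIDATE:-, TRANSFORM:-, EMIT:-] out:-; in:P1
Tick 2: [PARSE:P2(v=13,ok=F), VALIDATE:P1(v=16,ok=F), TRANSFORM:-, EMIT:-] out:-; in:P2
Tick 3: [PARSE:P3(v=14,ok=F), VALIDATE:P2(v=13,ok=T), TRANSFORM:P1(v=0,ok=F), EMIT:-] out:-; in:P3
Tick 4: [PARSE:P4(v=20,ok=F), VALIDATE:P3(v=14,ok=F), TRANSFORM:P2(v=26,ok=T), EMIT:P1(v=0,ok=F)] out:-; in:P4
Emitted by tick 4: []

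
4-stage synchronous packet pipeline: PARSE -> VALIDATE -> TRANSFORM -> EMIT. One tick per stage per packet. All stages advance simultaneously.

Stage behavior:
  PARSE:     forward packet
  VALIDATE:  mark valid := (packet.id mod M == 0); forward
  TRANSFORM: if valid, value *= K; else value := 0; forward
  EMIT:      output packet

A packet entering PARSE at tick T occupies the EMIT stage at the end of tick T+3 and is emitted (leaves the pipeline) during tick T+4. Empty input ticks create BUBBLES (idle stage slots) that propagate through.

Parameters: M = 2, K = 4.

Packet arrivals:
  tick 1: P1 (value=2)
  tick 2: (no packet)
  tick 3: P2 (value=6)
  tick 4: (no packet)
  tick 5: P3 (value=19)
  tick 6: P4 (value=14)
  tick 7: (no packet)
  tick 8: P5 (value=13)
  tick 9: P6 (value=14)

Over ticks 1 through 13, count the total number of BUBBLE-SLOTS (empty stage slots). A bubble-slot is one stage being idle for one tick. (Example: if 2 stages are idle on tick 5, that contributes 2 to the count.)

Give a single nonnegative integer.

Answer: 28

Derivation:
Tick 1: [PARSE:P1(v=2,ok=F), VALIDATE:-, TRANSFORM:-, EMIT:-] out:-; bubbles=3
Tick 2: [PARSE:-, VALIDATE:P1(v=2,ok=F), TRANSFORM:-, EMIT:-] out:-; bubbles=3
Tick 3: [PARSE:P2(v=6,ok=F), VALIDATE:-, TRANSFORM:P1(v=0,ok=F), EMIT:-] out:-; bubbles=2
Tick 4: [PARSE:-, VALIDATE:P2(v=6,ok=T), TRANSFORM:-, EMIT:P1(v=0,ok=F)] out:-; bubbles=2
Tick 5: [PARSE:P3(v=19,ok=F), VALIDATE:-, TRANSFORM:P2(v=24,ok=T), EMIT:-] out:P1(v=0); bubbles=2
Tick 6: [PARSE:P4(v=14,ok=F), VALIDATE:P3(v=19,ok=F), TRANSFORM:-, EMIT:P2(v=24,ok=T)] out:-; bubbles=1
Tick 7: [PARSE:-, VALIDATE:P4(v=14,ok=T), TRANSFORM:P3(v=0,ok=F), EMIT:-] out:P2(v=24); bubbles=2
Tick 8: [PARSE:P5(v=13,ok=F), VALIDATE:-, TRANSFORM:P4(v=56,ok=T), EMIT:P3(v=0,ok=F)] out:-; bubbles=1
Tick 9: [PARSE:P6(v=14,ok=F), VALIDATE:P5(v=13,ok=F), TRANSFORM:-, EMIT:P4(v=56,ok=T)] out:P3(v=0); bubbles=1
Tick 10: [PARSE:-, VALIDATE:P6(v=14,ok=T), TRANSFORM:P5(v=0,ok=F), EMIT:-] out:P4(v=56); bubbles=2
Tick 11: [PARSE:-, VALIDATE:-, TRANSFORM:P6(v=56,ok=T), EMIT:P5(v=0,ok=F)] out:-; bubbles=2
Tick 12: [PARSE:-, VALIDATE:-, TRANSFORM:-, EMIT:P6(v=56,ok=T)] out:P5(v=0); bubbles=3
Tick 13: [PARSE:-, VALIDATE:-, TRANSFORM:-, EMIT:-] out:P6(v=56); bubbles=4
Total bubble-slots: 28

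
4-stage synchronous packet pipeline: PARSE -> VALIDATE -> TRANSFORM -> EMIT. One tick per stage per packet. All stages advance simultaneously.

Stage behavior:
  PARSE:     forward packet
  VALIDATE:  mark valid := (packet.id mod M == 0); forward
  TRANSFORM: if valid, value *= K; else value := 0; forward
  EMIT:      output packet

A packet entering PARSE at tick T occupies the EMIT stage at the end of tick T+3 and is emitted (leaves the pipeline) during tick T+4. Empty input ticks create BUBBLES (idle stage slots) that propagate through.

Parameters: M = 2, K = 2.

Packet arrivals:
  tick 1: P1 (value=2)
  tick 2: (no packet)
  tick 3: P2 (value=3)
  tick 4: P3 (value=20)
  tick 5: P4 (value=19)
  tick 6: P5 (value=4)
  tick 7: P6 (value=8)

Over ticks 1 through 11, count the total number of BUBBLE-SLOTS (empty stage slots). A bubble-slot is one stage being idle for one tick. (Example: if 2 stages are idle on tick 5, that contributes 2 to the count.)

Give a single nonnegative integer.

Tick 1: [PARSE:P1(v=2,ok=F), VALIDATE:-, TRANSFORM:-, EMIT:-] out:-; bubbles=3
Tick 2: [PARSE:-, VALIDATE:P1(v=2,ok=F), TRANSFORM:-, EMIT:-] out:-; bubbles=3
Tick 3: [PARSE:P2(v=3,ok=F), VALIDATE:-, TRANSFORM:P1(v=0,ok=F), EMIT:-] out:-; bubbles=2
Tick 4: [PARSE:P3(v=20,ok=F), VALIDATE:P2(v=3,ok=T), TRANSFORM:-, EMIT:P1(v=0,ok=F)] out:-; bubbles=1
Tick 5: [PARSE:P4(v=19,ok=F), VALIDATE:P3(v=20,ok=F), TRANSFORM:P2(v=6,ok=T), EMIT:-] out:P1(v=0); bubbles=1
Tick 6: [PARSE:P5(v=4,ok=F), VALIDATE:P4(v=19,ok=T), TRANSFORM:P3(v=0,ok=F), EMIT:P2(v=6,ok=T)] out:-; bubbles=0
Tick 7: [PARSE:P6(v=8,ok=F), VALIDATE:P5(v=4,ok=F), TRANSFORM:P4(v=38,ok=T), EMIT:P3(v=0,ok=F)] out:P2(v=6); bubbles=0
Tick 8: [PARSE:-, VALIDATE:P6(v=8,ok=T), TRANSFORM:P5(v=0,ok=F), EMIT:P4(v=38,ok=T)] out:P3(v=0); bubbles=1
Tick 9: [PARSE:-, VALIDATE:-, TRANSFORM:P6(v=16,ok=T), EMIT:P5(v=0,ok=F)] out:P4(v=38); bubbles=2
Tick 10: [PARSE:-, VALIDATE:-, TRANSFORM:-, EMIT:P6(v=16,ok=T)] out:P5(v=0); bubbles=3
Tick 11: [PARSE:-, VALIDATE:-, TRANSFORM:-, EMIT:-] out:P6(v=16); bubbles=4
Total bubble-slots: 20

Answer: 20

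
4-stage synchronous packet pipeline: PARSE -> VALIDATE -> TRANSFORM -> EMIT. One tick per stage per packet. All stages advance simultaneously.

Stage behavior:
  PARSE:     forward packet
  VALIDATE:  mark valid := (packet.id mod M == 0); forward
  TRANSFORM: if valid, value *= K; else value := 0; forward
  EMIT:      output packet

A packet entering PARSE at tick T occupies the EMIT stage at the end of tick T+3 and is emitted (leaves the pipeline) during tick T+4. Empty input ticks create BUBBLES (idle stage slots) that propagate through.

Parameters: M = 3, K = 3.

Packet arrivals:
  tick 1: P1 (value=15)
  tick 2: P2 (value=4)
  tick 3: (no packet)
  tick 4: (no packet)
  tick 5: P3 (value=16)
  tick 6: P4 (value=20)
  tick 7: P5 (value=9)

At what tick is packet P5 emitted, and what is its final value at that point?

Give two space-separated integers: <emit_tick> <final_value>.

Tick 1: [PARSE:P1(v=15,ok=F), VALIDATE:-, TRANSFORM:-, EMIT:-] out:-; in:P1
Tick 2: [PARSE:P2(v=4,ok=F), VALIDATE:P1(v=15,ok=F), TRANSFORM:-, EMIT:-] out:-; in:P2
Tick 3: [PARSE:-, VALIDATE:P2(v=4,ok=F), TRANSFORM:P1(v=0,ok=F), EMIT:-] out:-; in:-
Tick 4: [PARSE:-, VALIDATE:-, TRANSFORM:P2(v=0,ok=F), EMIT:P1(v=0,ok=F)] out:-; in:-
Tick 5: [PARSE:P3(v=16,ok=F), VALIDATE:-, TRANSFORM:-, EMIT:P2(v=0,ok=F)] out:P1(v=0); in:P3
Tick 6: [PARSE:P4(v=20,ok=F), VALIDATE:P3(v=16,ok=T), TRANSFORM:-, EMIT:-] out:P2(v=0); in:P4
Tick 7: [PARSE:P5(v=9,ok=F), VALIDATE:P4(v=20,ok=F), TRANSFORM:P3(v=48,ok=T), EMIT:-] out:-; in:P5
Tick 8: [PARSE:-, VALIDATE:P5(v=9,ok=F), TRANSFORM:P4(v=0,ok=F), EMIT:P3(v=48,ok=T)] out:-; in:-
Tick 9: [PARSE:-, VALIDATE:-, TRANSFORM:P5(v=0,ok=F), EMIT:P4(v=0,ok=F)] out:P3(v=48); in:-
Tick 10: [PARSE:-, VALIDATE:-, TRANSFORM:-, EMIT:P5(v=0,ok=F)] out:P4(v=0); in:-
Tick 11: [PARSE:-, VALIDATE:-, TRANSFORM:-, EMIT:-] out:P5(v=0); in:-
P5: arrives tick 7, valid=False (id=5, id%3=2), emit tick 11, final value 0

Answer: 11 0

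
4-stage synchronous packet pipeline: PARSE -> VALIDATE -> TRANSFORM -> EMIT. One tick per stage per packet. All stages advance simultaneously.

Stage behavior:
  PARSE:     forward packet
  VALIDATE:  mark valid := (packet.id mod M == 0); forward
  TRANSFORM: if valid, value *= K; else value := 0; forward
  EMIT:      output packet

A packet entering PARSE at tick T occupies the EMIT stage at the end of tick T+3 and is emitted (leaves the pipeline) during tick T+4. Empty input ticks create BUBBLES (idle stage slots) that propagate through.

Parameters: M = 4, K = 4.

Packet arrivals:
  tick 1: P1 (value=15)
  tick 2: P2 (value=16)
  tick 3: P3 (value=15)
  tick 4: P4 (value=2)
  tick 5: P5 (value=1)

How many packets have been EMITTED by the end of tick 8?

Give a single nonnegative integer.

Tick 1: [PARSE:P1(v=15,ok=F), VALIDATE:-, TRANSFORM:-, EMIT:-] out:-; in:P1
Tick 2: [PARSE:P2(v=16,ok=F), VALIDATE:P1(v=15,ok=F), TRANSFORM:-, EMIT:-] out:-; in:P2
Tick 3: [PARSE:P3(v=15,ok=F), VALIDATE:P2(v=16,ok=F), TRANSFORM:P1(v=0,ok=F), EMIT:-] out:-; in:P3
Tick 4: [PARSE:P4(v=2,ok=F), VALIDATE:P3(v=15,ok=F), TRANSFORM:P2(v=0,ok=F), EMIT:P1(v=0,ok=F)] out:-; in:P4
Tick 5: [PARSE:P5(v=1,ok=F), VALIDATE:P4(v=2,ok=T), TRANSFORM:P3(v=0,ok=F), EMIT:P2(v=0,ok=F)] out:P1(v=0); in:P5
Tick 6: [PARSE:-, VALIDATE:P5(v=1,ok=F), TRANSFORM:P4(v=8,ok=T), EMIT:P3(v=0,ok=F)] out:P2(v=0); in:-
Tick 7: [PARSE:-, VALIDATE:-, TRANSFORM:P5(v=0,ok=F), EMIT:P4(v=8,ok=T)] out:P3(v=0); in:-
Tick 8: [PARSE:-, VALIDATE:-, TRANSFORM:-, EMIT:P5(v=0,ok=F)] out:P4(v=8); in:-
Emitted by tick 8: ['P1', 'P2', 'P3', 'P4']

Answer: 4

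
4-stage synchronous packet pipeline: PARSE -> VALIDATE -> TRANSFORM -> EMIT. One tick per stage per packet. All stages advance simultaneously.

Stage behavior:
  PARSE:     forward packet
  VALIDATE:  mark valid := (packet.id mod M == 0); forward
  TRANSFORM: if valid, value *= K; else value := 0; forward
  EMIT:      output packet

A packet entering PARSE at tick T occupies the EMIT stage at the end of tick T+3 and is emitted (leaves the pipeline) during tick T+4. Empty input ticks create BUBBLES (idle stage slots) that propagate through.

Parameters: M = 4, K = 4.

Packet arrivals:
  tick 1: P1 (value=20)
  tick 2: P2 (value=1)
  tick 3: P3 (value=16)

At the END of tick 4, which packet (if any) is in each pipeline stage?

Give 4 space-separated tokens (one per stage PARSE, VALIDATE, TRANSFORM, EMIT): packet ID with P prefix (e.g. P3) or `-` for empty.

Answer: - P3 P2 P1

Derivation:
Tick 1: [PARSE:P1(v=20,ok=F), VALIDATE:-, TRANSFORM:-, EMIT:-] out:-; in:P1
Tick 2: [PARSE:P2(v=1,ok=F), VALIDATE:P1(v=20,ok=F), TRANSFORM:-, EMIT:-] out:-; in:P2
Tick 3: [PARSE:P3(v=16,ok=F), VALIDATE:P2(v=1,ok=F), TRANSFORM:P1(v=0,ok=F), EMIT:-] out:-; in:P3
Tick 4: [PARSE:-, VALIDATE:P3(v=16,ok=F), TRANSFORM:P2(v=0,ok=F), EMIT:P1(v=0,ok=F)] out:-; in:-
At end of tick 4: ['-', 'P3', 'P2', 'P1']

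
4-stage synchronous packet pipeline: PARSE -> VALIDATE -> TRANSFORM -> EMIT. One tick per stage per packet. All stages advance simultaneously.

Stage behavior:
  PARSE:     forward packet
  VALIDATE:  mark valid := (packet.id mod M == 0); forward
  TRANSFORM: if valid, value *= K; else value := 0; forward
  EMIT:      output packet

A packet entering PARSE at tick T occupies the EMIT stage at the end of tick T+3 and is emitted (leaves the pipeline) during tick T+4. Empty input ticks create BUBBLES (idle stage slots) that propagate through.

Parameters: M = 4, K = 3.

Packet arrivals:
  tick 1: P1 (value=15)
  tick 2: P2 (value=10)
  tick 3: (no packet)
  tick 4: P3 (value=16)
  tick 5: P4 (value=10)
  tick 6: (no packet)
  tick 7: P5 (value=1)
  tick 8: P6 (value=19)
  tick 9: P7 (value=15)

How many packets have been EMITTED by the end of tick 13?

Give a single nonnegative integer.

Tick 1: [PARSE:P1(v=15,ok=F), VALIDATE:-, TRANSFORM:-, EMIT:-] out:-; in:P1
Tick 2: [PARSE:P2(v=10,ok=F), VALIDATE:P1(v=15,ok=F), TRANSFORM:-, EMIT:-] out:-; in:P2
Tick 3: [PARSE:-, VALIDATE:P2(v=10,ok=F), TRANSFORM:P1(v=0,ok=F), EMIT:-] out:-; in:-
Tick 4: [PARSE:P3(v=16,ok=F), VALIDATE:-, TRANSFORM:P2(v=0,ok=F), EMIT:P1(v=0,ok=F)] out:-; in:P3
Tick 5: [PARSE:P4(v=10,ok=F), VALIDATE:P3(v=16,ok=F), TRANSFORM:-, EMIT:P2(v=0,ok=F)] out:P1(v=0); in:P4
Tick 6: [PARSE:-, VALIDATE:P4(v=10,ok=T), TRANSFORM:P3(v=0,ok=F), EMIT:-] out:P2(v=0); in:-
Tick 7: [PARSE:P5(v=1,ok=F), VALIDATE:-, TRANSFORM:P4(v=30,ok=T), EMIT:P3(v=0,ok=F)] out:-; in:P5
Tick 8: [PARSE:P6(v=19,ok=F), VALIDATE:P5(v=1,ok=F), TRANSFORM:-, EMIT:P4(v=30,ok=T)] out:P3(v=0); in:P6
Tick 9: [PARSE:P7(v=15,ok=F), VALIDATE:P6(v=19,ok=F), TRANSFORM:P5(v=0,ok=F), EMIT:-] out:P4(v=30); in:P7
Tick 10: [PARSE:-, VALIDATE:P7(v=15,ok=F), TRANSFORM:P6(v=0,ok=F), EMIT:P5(v=0,ok=F)] out:-; in:-
Tick 11: [PARSE:-, VALIDATE:-, TRANSFORM:P7(v=0,ok=F), EMIT:P6(v=0,ok=F)] out:P5(v=0); in:-
Tick 12: [PARSE:-, VALIDATE:-, TRANSFORM:-, EMIT:P7(v=0,ok=F)] out:P6(v=0); in:-
Tick 13: [PARSE:-, VALIDATE:-, TRANSFORM:-, EMIT:-] out:P7(v=0); in:-
Emitted by tick 13: ['P1', 'P2', 'P3', 'P4', 'P5', 'P6', 'P7']

Answer: 7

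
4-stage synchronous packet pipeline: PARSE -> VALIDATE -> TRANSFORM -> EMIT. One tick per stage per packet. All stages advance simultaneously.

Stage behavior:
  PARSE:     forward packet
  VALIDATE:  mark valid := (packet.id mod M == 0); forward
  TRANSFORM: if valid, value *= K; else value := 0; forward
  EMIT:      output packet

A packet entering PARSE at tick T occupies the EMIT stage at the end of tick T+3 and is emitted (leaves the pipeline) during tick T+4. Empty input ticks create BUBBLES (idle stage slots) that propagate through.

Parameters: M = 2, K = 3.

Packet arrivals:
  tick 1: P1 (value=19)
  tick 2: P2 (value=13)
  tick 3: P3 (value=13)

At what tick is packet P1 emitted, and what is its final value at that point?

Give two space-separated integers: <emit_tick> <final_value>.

Tick 1: [PARSE:P1(v=19,ok=F), VALIDATE:-, TRANSFORM:-, EMIT:-] out:-; in:P1
Tick 2: [PARSE:P2(v=13,ok=F), VALIDATE:P1(v=19,ok=F), TRANSFORM:-, EMIT:-] out:-; in:P2
Tick 3: [PARSE:P3(v=13,ok=F), VALIDATE:P2(v=13,ok=T), TRANSFORM:P1(v=0,ok=F), EMIT:-] out:-; in:P3
Tick 4: [PARSE:-, VALIDATE:P3(v=13,ok=F), TRANSFORM:P2(v=39,ok=T), EMIT:P1(v=0,ok=F)] out:-; in:-
Tick 5: [PARSE:-, VALIDATE:-, TRANSFORM:P3(v=0,ok=F), EMIT:P2(v=39,ok=T)] out:P1(v=0); in:-
Tick 6: [PARSE:-, VALIDATE:-, TRANSFORM:-, EMIT:P3(v=0,ok=F)] out:P2(v=39); in:-
Tick 7: [PARSE:-, VALIDATE:-, TRANSFORM:-, EMIT:-] out:P3(v=0); in:-
P1: arrives tick 1, valid=False (id=1, id%2=1), emit tick 5, final value 0

Answer: 5 0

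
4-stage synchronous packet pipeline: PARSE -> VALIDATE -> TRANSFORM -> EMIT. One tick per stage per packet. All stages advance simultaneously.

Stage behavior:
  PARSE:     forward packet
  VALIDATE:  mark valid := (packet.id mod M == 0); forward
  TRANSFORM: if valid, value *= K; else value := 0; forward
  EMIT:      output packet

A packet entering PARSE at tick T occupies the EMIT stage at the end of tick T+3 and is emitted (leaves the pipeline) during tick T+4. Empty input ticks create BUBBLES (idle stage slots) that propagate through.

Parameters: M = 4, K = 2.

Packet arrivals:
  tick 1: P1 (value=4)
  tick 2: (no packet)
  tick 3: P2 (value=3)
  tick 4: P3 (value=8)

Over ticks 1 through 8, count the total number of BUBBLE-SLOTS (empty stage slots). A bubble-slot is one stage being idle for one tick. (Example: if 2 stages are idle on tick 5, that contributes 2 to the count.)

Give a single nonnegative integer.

Tick 1: [PARSE:P1(v=4,ok=F), VALIDATE:-, TRANSFORM:-, EMIT:-] out:-; bubbles=3
Tick 2: [PARSE:-, VALIDATE:P1(v=4,ok=F), TRANSFORM:-, EMIT:-] out:-; bubbles=3
Tick 3: [PARSE:P2(v=3,ok=F), VALIDATE:-, TRANSFORM:P1(v=0,ok=F), EMIT:-] out:-; bubbles=2
Tick 4: [PARSE:P3(v=8,ok=F), VALIDATE:P2(v=3,ok=F), TRANSFORM:-, EMIT:P1(v=0,ok=F)] out:-; bubbles=1
Tick 5: [PARSE:-, VALIDATE:P3(v=8,ok=F), TRANSFORM:P2(v=0,ok=F), EMIT:-] out:P1(v=0); bubbles=2
Tick 6: [PARSE:-, VALIDATE:-, TRANSFORM:P3(v=0,ok=F), EMIT:P2(v=0,ok=F)] out:-; bubbles=2
Tick 7: [PARSE:-, VALIDATE:-, TRANSFORM:-, EMIT:P3(v=0,ok=F)] out:P2(v=0); bubbles=3
Tick 8: [PARSE:-, VALIDATE:-, TRANSFORM:-, EMIT:-] out:P3(v=0); bubbles=4
Total bubble-slots: 20

Answer: 20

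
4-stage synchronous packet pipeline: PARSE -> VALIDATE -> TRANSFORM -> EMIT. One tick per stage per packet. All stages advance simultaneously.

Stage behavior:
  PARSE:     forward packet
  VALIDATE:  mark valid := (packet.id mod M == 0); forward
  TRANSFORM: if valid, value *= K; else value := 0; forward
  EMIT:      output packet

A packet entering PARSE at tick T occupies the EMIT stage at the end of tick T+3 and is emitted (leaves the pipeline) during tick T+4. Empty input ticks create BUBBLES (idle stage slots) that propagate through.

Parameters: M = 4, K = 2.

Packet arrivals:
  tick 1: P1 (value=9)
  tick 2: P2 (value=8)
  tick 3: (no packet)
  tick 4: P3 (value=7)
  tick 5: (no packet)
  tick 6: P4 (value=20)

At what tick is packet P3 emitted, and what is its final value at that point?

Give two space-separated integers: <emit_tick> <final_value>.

Tick 1: [PARSE:P1(v=9,ok=F), VALIDATE:-, TRANSFORM:-, EMIT:-] out:-; in:P1
Tick 2: [PARSE:P2(v=8,ok=F), VALIDATE:P1(v=9,ok=F), TRANSFORM:-, EMIT:-] out:-; in:P2
Tick 3: [PARSE:-, VALIDATE:P2(v=8,ok=F), TRANSFORM:P1(v=0,ok=F), EMIT:-] out:-; in:-
Tick 4: [PARSE:P3(v=7,ok=F), VALIDATE:-, TRANSFORM:P2(v=0,ok=F), EMIT:P1(v=0,ok=F)] out:-; in:P3
Tick 5: [PARSE:-, VALIDATE:P3(v=7,ok=F), TRANSFORM:-, EMIT:P2(v=0,ok=F)] out:P1(v=0); in:-
Tick 6: [PARSE:P4(v=20,ok=F), VALIDATE:-, TRANSFORM:P3(v=0,ok=F), EMIT:-] out:P2(v=0); in:P4
Tick 7: [PARSE:-, VALIDATE:P4(v=20,ok=T), TRANSFORM:-, EMIT:P3(v=0,ok=F)] out:-; in:-
Tick 8: [PARSE:-, VALIDATE:-, TRANSFORM:P4(v=40,ok=T), EMIT:-] out:P3(v=0); in:-
Tick 9: [PARSE:-, VALIDATE:-, TRANSFORM:-, EMIT:P4(v=40,ok=T)] out:-; in:-
Tick 10: [PARSE:-, VALIDATE:-, TRANSFORM:-, EMIT:-] out:P4(v=40); in:-
P3: arrives tick 4, valid=False (id=3, id%4=3), emit tick 8, final value 0

Answer: 8 0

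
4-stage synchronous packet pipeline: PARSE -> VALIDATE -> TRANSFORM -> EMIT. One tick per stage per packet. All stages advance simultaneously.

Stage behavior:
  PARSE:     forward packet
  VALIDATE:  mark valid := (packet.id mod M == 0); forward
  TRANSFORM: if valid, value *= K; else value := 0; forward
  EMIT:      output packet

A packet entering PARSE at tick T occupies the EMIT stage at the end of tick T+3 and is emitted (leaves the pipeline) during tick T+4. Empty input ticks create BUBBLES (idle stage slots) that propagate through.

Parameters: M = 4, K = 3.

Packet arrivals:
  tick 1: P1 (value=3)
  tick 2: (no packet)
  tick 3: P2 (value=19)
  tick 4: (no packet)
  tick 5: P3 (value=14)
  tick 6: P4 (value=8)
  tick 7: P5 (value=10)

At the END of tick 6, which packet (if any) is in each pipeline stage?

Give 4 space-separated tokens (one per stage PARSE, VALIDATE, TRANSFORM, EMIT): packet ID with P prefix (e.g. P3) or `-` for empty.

Tick 1: [PARSE:P1(v=3,ok=F), VALIDATE:-, TRANSFORM:-, EMIT:-] out:-; in:P1
Tick 2: [PARSE:-, VALIDATE:P1(v=3,ok=F), TRANSFORM:-, EMIT:-] out:-; in:-
Tick 3: [PARSE:P2(v=19,ok=F), VALIDATE:-, TRANSFORM:P1(v=0,ok=F), EMIT:-] out:-; in:P2
Tick 4: [PARSE:-, VALIDATE:P2(v=19,ok=F), TRANSFORM:-, EMIT:P1(v=0,ok=F)] out:-; in:-
Tick 5: [PARSE:P3(v=14,ok=F), VALIDATE:-, TRANSFORM:P2(v=0,ok=F), EMIT:-] out:P1(v=0); in:P3
Tick 6: [PARSE:P4(v=8,ok=F), VALIDATE:P3(v=14,ok=F), TRANSFORM:-, EMIT:P2(v=0,ok=F)] out:-; in:P4
At end of tick 6: ['P4', 'P3', '-', 'P2']

Answer: P4 P3 - P2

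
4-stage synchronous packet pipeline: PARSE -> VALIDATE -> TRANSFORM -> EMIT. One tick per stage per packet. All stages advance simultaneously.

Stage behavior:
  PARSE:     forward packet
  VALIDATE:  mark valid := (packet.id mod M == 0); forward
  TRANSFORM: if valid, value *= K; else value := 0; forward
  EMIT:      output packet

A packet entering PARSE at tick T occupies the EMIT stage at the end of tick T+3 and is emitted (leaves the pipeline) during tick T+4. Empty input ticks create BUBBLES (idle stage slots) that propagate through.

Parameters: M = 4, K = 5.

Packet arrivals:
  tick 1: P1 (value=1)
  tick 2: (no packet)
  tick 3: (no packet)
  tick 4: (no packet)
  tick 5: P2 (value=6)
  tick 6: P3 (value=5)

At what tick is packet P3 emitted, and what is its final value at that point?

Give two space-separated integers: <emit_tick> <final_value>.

Answer: 10 0

Derivation:
Tick 1: [PARSE:P1(v=1,ok=F), VALIDATE:-, TRANSFORM:-, EMIT:-] out:-; in:P1
Tick 2: [PARSE:-, VALIDATE:P1(v=1,ok=F), TRANSFORM:-, EMIT:-] out:-; in:-
Tick 3: [PARSE:-, VALIDATE:-, TRANSFORM:P1(v=0,ok=F), EMIT:-] out:-; in:-
Tick 4: [PARSE:-, VALIDATE:-, TRANSFORM:-, EMIT:P1(v=0,ok=F)] out:-; in:-
Tick 5: [PARSE:P2(v=6,ok=F), VALIDATE:-, TRANSFORM:-, EMIT:-] out:P1(v=0); in:P2
Tick 6: [PARSE:P3(v=5,ok=F), VALIDATE:P2(v=6,ok=F), TRANSFORM:-, EMIT:-] out:-; in:P3
Tick 7: [PARSE:-, VALIDATE:P3(v=5,ok=F), TRANSFORM:P2(v=0,ok=F), EMIT:-] out:-; in:-
Tick 8: [PARSE:-, VALIDATE:-, TRANSFORM:P3(v=0,ok=F), EMIT:P2(v=0,ok=F)] out:-; in:-
Tick 9: [PARSE:-, VALIDATE:-, TRANSFORM:-, EMIT:P3(v=0,ok=F)] out:P2(v=0); in:-
Tick 10: [PARSE:-, VALIDATE:-, TRANSFORM:-, EMIT:-] out:P3(v=0); in:-
P3: arrives tick 6, valid=False (id=3, id%4=3), emit tick 10, final value 0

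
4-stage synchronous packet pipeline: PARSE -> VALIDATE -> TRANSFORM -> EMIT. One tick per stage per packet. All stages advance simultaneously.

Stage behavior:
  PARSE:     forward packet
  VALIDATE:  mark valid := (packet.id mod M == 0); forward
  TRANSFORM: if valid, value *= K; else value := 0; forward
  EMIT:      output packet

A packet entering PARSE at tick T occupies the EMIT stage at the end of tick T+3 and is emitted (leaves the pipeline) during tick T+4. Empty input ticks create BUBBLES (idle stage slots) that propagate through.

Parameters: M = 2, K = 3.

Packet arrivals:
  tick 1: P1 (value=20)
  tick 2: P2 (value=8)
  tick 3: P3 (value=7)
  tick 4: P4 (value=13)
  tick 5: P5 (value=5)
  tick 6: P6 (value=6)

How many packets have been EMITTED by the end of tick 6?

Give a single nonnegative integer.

Answer: 2

Derivation:
Tick 1: [PARSE:P1(v=20,ok=F), VALIDATE:-, TRANSFORM:-, EMIT:-] out:-; in:P1
Tick 2: [PARSE:P2(v=8,ok=F), VALIDATE:P1(v=20,ok=F), TRANSFORM:-, EMIT:-] out:-; in:P2
Tick 3: [PARSE:P3(v=7,ok=F), VALIDATE:P2(v=8,ok=T), TRANSFORM:P1(v=0,ok=F), EMIT:-] out:-; in:P3
Tick 4: [PARSE:P4(v=13,ok=F), VALIDATE:P3(v=7,ok=F), TRANSFORM:P2(v=24,ok=T), EMIT:P1(v=0,ok=F)] out:-; in:P4
Tick 5: [PARSE:P5(v=5,ok=F), VALIDATE:P4(v=13,ok=T), TRANSFORM:P3(v=0,ok=F), EMIT:P2(v=24,ok=T)] out:P1(v=0); in:P5
Tick 6: [PARSE:P6(v=6,ok=F), VALIDATE:P5(v=5,ok=F), TRANSFORM:P4(v=39,ok=T), EMIT:P3(v=0,ok=F)] out:P2(v=24); in:P6
Emitted by tick 6: ['P1', 'P2']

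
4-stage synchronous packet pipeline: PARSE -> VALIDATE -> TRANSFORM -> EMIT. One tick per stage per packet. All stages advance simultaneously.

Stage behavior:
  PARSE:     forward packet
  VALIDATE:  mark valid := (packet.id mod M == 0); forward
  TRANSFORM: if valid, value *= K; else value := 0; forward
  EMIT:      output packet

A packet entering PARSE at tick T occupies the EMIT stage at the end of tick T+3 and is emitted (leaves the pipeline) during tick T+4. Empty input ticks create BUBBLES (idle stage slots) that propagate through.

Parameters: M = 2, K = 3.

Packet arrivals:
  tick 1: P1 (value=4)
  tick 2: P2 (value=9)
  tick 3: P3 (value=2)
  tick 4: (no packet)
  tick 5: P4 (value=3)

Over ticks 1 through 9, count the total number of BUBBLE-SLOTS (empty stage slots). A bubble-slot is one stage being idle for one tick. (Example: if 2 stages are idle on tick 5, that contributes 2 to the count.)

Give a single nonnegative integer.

Answer: 20

Derivation:
Tick 1: [PARSE:P1(v=4,ok=F), VALIDATE:-, TRANSFORM:-, EMIT:-] out:-; bubbles=3
Tick 2: [PARSE:P2(v=9,ok=F), VALIDATE:P1(v=4,ok=F), TRANSFORM:-, EMIT:-] out:-; bubbles=2
Tick 3: [PARSE:P3(v=2,ok=F), VALIDATE:P2(v=9,ok=T), TRANSFORM:P1(v=0,ok=F), EMIT:-] out:-; bubbles=1
Tick 4: [PARSE:-, VALIDATE:P3(v=2,ok=F), TRANSFORM:P2(v=27,ok=T), EMIT:P1(v=0,ok=F)] out:-; bubbles=1
Tick 5: [PARSE:P4(v=3,ok=F), VALIDATE:-, TRANSFORM:P3(v=0,ok=F), EMIT:P2(v=27,ok=T)] out:P1(v=0); bubbles=1
Tick 6: [PARSE:-, VALIDATE:P4(v=3,ok=T), TRANSFORM:-, EMIT:P3(v=0,ok=F)] out:P2(v=27); bubbles=2
Tick 7: [PARSE:-, VALIDATE:-, TRANSFORM:P4(v=9,ok=T), EMIT:-] out:P3(v=0); bubbles=3
Tick 8: [PARSE:-, VALIDATE:-, TRANSFORM:-, EMIT:P4(v=9,ok=T)] out:-; bubbles=3
Tick 9: [PARSE:-, VALIDATE:-, TRANSFORM:-, EMIT:-] out:P4(v=9); bubbles=4
Total bubble-slots: 20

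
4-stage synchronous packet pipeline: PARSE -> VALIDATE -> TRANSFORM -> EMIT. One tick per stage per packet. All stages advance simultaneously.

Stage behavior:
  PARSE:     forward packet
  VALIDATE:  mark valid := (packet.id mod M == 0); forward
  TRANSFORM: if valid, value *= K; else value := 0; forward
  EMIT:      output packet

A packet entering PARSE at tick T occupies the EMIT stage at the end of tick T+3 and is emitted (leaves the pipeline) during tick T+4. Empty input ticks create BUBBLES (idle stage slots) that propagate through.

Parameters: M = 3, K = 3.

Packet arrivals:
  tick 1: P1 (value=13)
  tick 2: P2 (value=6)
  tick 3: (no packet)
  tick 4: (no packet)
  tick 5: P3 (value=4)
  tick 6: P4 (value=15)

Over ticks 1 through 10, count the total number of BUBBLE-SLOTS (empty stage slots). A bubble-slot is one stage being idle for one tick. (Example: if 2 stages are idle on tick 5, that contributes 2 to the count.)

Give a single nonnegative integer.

Tick 1: [PARSE:P1(v=13,ok=F), VALIDATE:-, TRANSFORM:-, EMIT:-] out:-; bubbles=3
Tick 2: [PARSE:P2(v=6,ok=F), VALIDATE:P1(v=13,ok=F), TRANSFORM:-, EMIT:-] out:-; bubbles=2
Tick 3: [PARSE:-, VALIDATE:P2(v=6,ok=F), TRANSFORM:P1(v=0,ok=F), EMIT:-] out:-; bubbles=2
Tick 4: [PARSE:-, VALIDATE:-, TRANSFORM:P2(v=0,ok=F), EMIT:P1(v=0,ok=F)] out:-; bubbles=2
Tick 5: [PARSE:P3(v=4,ok=F), VALIDATE:-, TRANSFORM:-, EMIT:P2(v=0,ok=F)] out:P1(v=0); bubbles=2
Tick 6: [PARSE:P4(v=15,ok=F), VALIDATE:P3(v=4,ok=T), TRANSFORM:-, EMIT:-] out:P2(v=0); bubbles=2
Tick 7: [PARSE:-, VALIDATE:P4(v=15,ok=F), TRANSFORM:P3(v=12,ok=T), EMIT:-] out:-; bubbles=2
Tick 8: [PARSE:-, VALIDATE:-, TRANSFORM:P4(v=0,ok=F), EMIT:P3(v=12,ok=T)] out:-; bubbles=2
Tick 9: [PARSE:-, VALIDATE:-, TRANSFORM:-, EMIT:P4(v=0,ok=F)] out:P3(v=12); bubbles=3
Tick 10: [PARSE:-, VALIDATE:-, TRANSFORM:-, EMIT:-] out:P4(v=0); bubbles=4
Total bubble-slots: 24

Answer: 24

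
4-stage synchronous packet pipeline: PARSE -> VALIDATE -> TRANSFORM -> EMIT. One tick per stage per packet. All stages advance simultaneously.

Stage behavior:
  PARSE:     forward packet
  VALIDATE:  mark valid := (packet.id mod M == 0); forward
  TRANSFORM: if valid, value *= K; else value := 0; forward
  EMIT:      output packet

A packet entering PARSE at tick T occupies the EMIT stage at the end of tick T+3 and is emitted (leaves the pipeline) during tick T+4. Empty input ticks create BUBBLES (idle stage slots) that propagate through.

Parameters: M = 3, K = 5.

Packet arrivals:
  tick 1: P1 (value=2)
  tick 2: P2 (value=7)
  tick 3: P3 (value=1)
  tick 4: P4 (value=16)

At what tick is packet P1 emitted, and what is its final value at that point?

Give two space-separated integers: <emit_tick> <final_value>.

Answer: 5 0

Derivation:
Tick 1: [PARSE:P1(v=2,ok=F), VALIDATE:-, TRANSFORM:-, EMIT:-] out:-; in:P1
Tick 2: [PARSE:P2(v=7,ok=F), VALIDATE:P1(v=2,ok=F), TRANSFORM:-, EMIT:-] out:-; in:P2
Tick 3: [PARSE:P3(v=1,ok=F), VALIDATE:P2(v=7,ok=F), TRANSFORM:P1(v=0,ok=F), EMIT:-] out:-; in:P3
Tick 4: [PARSE:P4(v=16,ok=F), VALIDATE:P3(v=1,ok=T), TRANSFORM:P2(v=0,ok=F), EMIT:P1(v=0,ok=F)] out:-; in:P4
Tick 5: [PARSE:-, VALIDATE:P4(v=16,ok=F), TRANSFORM:P3(v=5,ok=T), EMIT:P2(v=0,ok=F)] out:P1(v=0); in:-
Tick 6: [PARSE:-, VALIDATE:-, TRANSFORM:P4(v=0,ok=F), EMIT:P3(v=5,ok=T)] out:P2(v=0); in:-
Tick 7: [PARSE:-, VALIDATE:-, TRANSFORM:-, EMIT:P4(v=0,ok=F)] out:P3(v=5); in:-
Tick 8: [PARSE:-, VALIDATE:-, TRANSFORM:-, EMIT:-] out:P4(v=0); in:-
P1: arrives tick 1, valid=False (id=1, id%3=1), emit tick 5, final value 0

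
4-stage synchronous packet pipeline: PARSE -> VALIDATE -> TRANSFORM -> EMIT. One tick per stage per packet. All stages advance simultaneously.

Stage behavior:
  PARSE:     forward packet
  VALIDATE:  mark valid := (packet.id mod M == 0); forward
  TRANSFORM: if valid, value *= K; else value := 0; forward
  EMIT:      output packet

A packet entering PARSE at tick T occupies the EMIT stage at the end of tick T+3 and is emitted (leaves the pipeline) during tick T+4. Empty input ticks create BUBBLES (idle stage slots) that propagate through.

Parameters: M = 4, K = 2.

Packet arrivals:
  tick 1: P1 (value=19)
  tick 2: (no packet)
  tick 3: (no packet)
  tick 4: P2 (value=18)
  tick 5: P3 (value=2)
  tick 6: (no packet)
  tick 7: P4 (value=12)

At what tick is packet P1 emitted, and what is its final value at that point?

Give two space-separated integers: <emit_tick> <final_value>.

Answer: 5 0

Derivation:
Tick 1: [PARSE:P1(v=19,ok=F), VALIDATE:-, TRANSFORM:-, EMIT:-] out:-; in:P1
Tick 2: [PARSE:-, VALIDATE:P1(v=19,ok=F), TRANSFORM:-, EMIT:-] out:-; in:-
Tick 3: [PARSE:-, VALIDATE:-, TRANSFORM:P1(v=0,ok=F), EMIT:-] out:-; in:-
Tick 4: [PARSE:P2(v=18,ok=F), VALIDATE:-, TRANSFORM:-, EMIT:P1(v=0,ok=F)] out:-; in:P2
Tick 5: [PARSE:P3(v=2,ok=F), VALIDATE:P2(v=18,ok=F), TRANSFORM:-, EMIT:-] out:P1(v=0); in:P3
Tick 6: [PARSE:-, VALIDATE:P3(v=2,ok=F), TRANSFORM:P2(v=0,ok=F), EMIT:-] out:-; in:-
Tick 7: [PARSE:P4(v=12,ok=F), VALIDATE:-, TRANSFORM:P3(v=0,ok=F), EMIT:P2(v=0,ok=F)] out:-; in:P4
Tick 8: [PARSE:-, VALIDATE:P4(v=12,ok=T), TRANSFORM:-, EMIT:P3(v=0,ok=F)] out:P2(v=0); in:-
Tick 9: [PARSE:-, VALIDATE:-, TRANSFORM:P4(v=24,ok=T), EMIT:-] out:P3(v=0); in:-
Tick 10: [PARSE:-, VALIDATE:-, TRANSFORM:-, EMIT:P4(v=24,ok=T)] out:-; in:-
Tick 11: [PARSE:-, VALIDATE:-, TRANSFORM:-, EMIT:-] out:P4(v=24); in:-
P1: arrives tick 1, valid=False (id=1, id%4=1), emit tick 5, final value 0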